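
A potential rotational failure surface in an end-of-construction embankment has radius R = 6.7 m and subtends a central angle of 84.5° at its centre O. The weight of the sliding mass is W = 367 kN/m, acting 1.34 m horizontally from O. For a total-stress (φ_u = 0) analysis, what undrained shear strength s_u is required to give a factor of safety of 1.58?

s_u = 11.7 kPa

FS = s_u·L_a·R / (W·d), so s_u = FS·W·d / (L_a·R).
Arc length L_a = R·θ = 6.7·(84.5°·π/180) = 6.7·1.4748 = 9.88 m
s_u = 1.58·367·1.34 / (9.88·6.7) = 777.0 / 66.20 = 11.74 kPa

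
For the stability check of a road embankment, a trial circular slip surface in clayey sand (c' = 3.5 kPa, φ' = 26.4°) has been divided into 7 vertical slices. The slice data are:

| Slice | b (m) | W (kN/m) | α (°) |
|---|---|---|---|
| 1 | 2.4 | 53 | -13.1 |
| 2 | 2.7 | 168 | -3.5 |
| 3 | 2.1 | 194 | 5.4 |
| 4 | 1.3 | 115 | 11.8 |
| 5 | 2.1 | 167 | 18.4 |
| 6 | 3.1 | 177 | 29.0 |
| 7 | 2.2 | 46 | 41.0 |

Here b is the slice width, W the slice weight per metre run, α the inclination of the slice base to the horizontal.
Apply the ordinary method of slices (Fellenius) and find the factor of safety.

FS = 2.62

Ordinary method of slices: FS = Σ[c'·Δl_i + (W_i cosα_i)·tanφ'] / Σ W_i sinα_i, with Δl_i = b_i / cosα_i.
Slice 1: Δl = 2.4/cos(-13.1°) = 2.464 m; N'_1 = 53·cos(-13.1°) = 51.6; c'Δl = 8.62; W sinα = -12.0
Slice 2: Δl = 2.7/cos(-3.5°) = 2.705 m; N'_2 = 168·cos(-3.5°) = 167.7; c'Δl = 9.47; W sinα = -10.3
Slice 3: Δl = 2.1/cos5.4° = 2.109 m; N'_3 = 194·cos5.4° = 193.1; c'Δl = 7.38; W sinα = 18.3
Slice 4: Δl = 1.3/cos11.8° = 1.328 m; N'_4 = 115·cos11.8° = 112.6; c'Δl = 4.65; W sinα = 23.5
Slice 5: Δl = 2.1/cos18.4° = 2.213 m; N'_5 = 167·cos18.4° = 158.5; c'Δl = 7.75; W sinα = 52.7
Slice 6: Δl = 3.1/cos29.0° = 3.544 m; N'_6 = 177·cos29.0° = 154.8; c'Δl = 12.41; W sinα = 85.8
Slice 7: Δl = 2.2/cos41.0° = 2.915 m; N'_7 = 46·cos41.0° = 34.7; c'Δl = 10.20; W sinα = 30.2
Σc'Δl = 60.5 kN/m; ΣN' = 873.0 kN/m; ΣW sinα = 188.2 kN/m
Resisting = 60.5 + 873.0·tan26.4° = 60.5 + 433.4 = 493.8 kN/m
FS = 493.8 / 188.2 = 2.624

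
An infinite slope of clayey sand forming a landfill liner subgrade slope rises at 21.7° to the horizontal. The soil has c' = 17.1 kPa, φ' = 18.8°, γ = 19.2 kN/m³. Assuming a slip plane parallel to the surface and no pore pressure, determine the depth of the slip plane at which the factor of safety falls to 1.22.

Setting FS = 1.22 in FS = [c' + γz cos²β tanφ'] / [γz sinβ cosβ] and solving for z:
z = c' / [γ cosβ (FS·sinβ − cosβ·tanφ')]
  = 17.1 / [19.2·cos21.7°·(1.22·sin21.7° − cos21.7°·tan18.8°)]
  = 17.1 / [19.2·0.9291·(1.22·0.3697 − 0.9291·0.3404)]
  = 17.1 / 2.4045 = 7.112 m

z = 7.11 m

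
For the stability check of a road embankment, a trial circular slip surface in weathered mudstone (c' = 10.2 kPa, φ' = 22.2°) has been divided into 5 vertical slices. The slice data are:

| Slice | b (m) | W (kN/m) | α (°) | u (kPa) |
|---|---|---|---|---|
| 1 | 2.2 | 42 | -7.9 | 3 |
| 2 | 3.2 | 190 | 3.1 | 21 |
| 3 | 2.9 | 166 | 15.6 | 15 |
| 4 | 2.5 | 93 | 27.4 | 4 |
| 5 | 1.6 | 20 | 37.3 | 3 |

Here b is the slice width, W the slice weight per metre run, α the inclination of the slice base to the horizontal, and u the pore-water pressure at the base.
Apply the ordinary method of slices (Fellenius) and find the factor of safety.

FS = 2.69

Ordinary method of slices: FS = Σ[c'·Δl_i + (W_i cosα_i − u_i·Δl_i)·tanφ'] / Σ W_i sinα_i, with Δl_i = b_i / cosα_i.
Slice 1: Δl = 2.2/cos(-7.9°) = 2.221 m; N'_1 = 42·cos(-7.9°) − 3·2.221 = 34.9; c'Δl = 22.66; W sinα = -5.8
Slice 2: Δl = 3.2/cos3.1° = 3.205 m; N'_2 = 190·cos3.1° − 21·3.205 = 122.4; c'Δl = 32.69; W sinα = 10.3
Slice 3: Δl = 2.9/cos15.6° = 3.011 m; N'_3 = 166·cos15.6° − 15·3.011 = 114.7; c'Δl = 30.71; W sinα = 44.6
Slice 4: Δl = 2.5/cos27.4° = 2.816 m; N'_4 = 93·cos27.4° − 4·2.816 = 71.3; c'Δl = 28.72; W sinα = 42.8
Slice 5: Δl = 1.6/cos37.3° = 2.011 m; N'_5 = 20·cos37.3° − 3·2.011 = 9.9; c'Δl = 20.52; W sinα = 12.1
Σc'Δl = 135.3 kN/m; ΣN' = 353.3 kN/m; ΣW sinα = 104.1 kN/m
Resisting = 135.3 + 353.3·tan22.2° = 135.3 + 144.2 = 279.5 kN/m
FS = 279.5 / 104.1 = 2.685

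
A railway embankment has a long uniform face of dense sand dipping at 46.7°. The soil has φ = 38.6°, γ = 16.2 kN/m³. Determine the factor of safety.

FS = 0.75

For a dry cohesionless infinite slope the factor of safety is FS = tanφ / tanβ.
FS = tan38.6° / tan46.7° = 0.7983 / 1.0612 = 0.752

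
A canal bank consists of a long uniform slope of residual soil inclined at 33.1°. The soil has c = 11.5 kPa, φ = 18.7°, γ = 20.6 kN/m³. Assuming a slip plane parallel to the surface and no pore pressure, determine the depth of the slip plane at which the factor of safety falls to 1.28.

z = 1.60 m

Setting FS = 1.28 in FS = [c + γz cos²β tanφ] / [γz sinβ cosβ] and solving for z:
z = c / [γ cosβ (FS·sinβ − cosβ·tanφ)]
  = 11.5 / [20.6·cos33.1°·(1.28·sin33.1° − cos33.1°·tan18.7°)]
  = 11.5 / [20.6·0.8377·(1.28·0.5461 − 0.8377·0.3385)]
  = 11.5 / 7.1696 = 1.604 m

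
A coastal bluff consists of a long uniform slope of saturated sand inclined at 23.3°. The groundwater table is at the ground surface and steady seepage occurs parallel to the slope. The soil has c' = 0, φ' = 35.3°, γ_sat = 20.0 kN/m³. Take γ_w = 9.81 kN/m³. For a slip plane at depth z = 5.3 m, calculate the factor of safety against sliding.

With seepage parallel to the slope and the water table at the surface, the effective normal stress on the slip plane uses the buoyant unit weight γ' = γ_sat − γ_w while the driving shear stress uses γ_sat:
FS = [c' + γ' z cos²β tanφ'] / [γ_sat z sinβ cosβ]
(For c' = 0 this reduces to FS = (γ'/γ_sat)·tanφ'/tanβ.)
γ' = 20.0 − 9.81 = 10.19 kN/m³
Numerator = 0.0 + 10.19·5.3·cos²23.3°·tan35.3° = 0.0 + 10.19·5.3·0.8435·0.7080 = 32.256 kPa
Denominator = 20.0·5.3·sin23.3°·cos23.3° = 20.0·5.3·0.3955·0.9184 = 38.508 kPa
FS = 32.256 / 38.508 = 0.838

FS = 0.84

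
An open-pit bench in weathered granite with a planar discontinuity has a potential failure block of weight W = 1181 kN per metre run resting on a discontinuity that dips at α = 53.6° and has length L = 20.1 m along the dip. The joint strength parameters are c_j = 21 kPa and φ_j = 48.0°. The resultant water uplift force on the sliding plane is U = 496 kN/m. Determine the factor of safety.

FS = 0.68

Resolving the block weight along and normal to the plane and applying the Mohr–Coulomb strength on the joint:
N' = W cosα − U = 1181·cos53.6° − 496 = 204.8 kN/m
Driving force T = W sinα = 1181·sin53.6° = 950.6 kN/m
Resisting force R = c_j·L + N'·tanφ_j = 21·20.1 + 204.8·tan48.0° = 422.1 + 227.5 = 649.6 kN/m
FS = R / T = 649.6 / 950.6 = 0.683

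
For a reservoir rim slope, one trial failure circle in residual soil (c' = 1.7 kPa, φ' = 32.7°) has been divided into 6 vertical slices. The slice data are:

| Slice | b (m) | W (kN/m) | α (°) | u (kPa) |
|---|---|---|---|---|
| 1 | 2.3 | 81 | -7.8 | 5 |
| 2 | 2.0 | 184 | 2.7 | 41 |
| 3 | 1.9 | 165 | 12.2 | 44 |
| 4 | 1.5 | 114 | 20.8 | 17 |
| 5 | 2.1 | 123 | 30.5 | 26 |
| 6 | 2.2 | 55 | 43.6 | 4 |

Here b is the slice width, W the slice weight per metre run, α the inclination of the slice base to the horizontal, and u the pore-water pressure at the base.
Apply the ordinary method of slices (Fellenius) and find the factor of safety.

FS = 1.60

Ordinary method of slices: FS = Σ[c'·Δl_i + (W_i cosα_i − u_i·Δl_i)·tanφ'] / Σ W_i sinα_i, with Δl_i = b_i / cosα_i.
Slice 1: Δl = 2.3/cos(-7.8°) = 2.321 m; N'_1 = 81·cos(-7.8°) − 5·2.321 = 68.6; c'Δl = 3.95; W sinα = -11.0
Slice 2: Δl = 2.0/cos2.7° = 2.002 m; N'_2 = 184·cos2.7° − 41·2.002 = 101.7; c'Δl = 3.40; W sinα = 8.7
Slice 3: Δl = 1.9/cos12.2° = 1.944 m; N'_3 = 165·cos12.2° − 44·1.944 = 75.7; c'Δl = 3.30; W sinα = 34.9
Slice 4: Δl = 1.5/cos20.8° = 1.605 m; N'_4 = 114·cos20.8° − 17·1.605 = 79.3; c'Δl = 2.73; W sinα = 40.5
Slice 5: Δl = 2.1/cos30.5° = 2.437 m; N'_5 = 123·cos30.5° − 26·2.437 = 42.6; c'Δl = 4.14; W sinα = 62.4
Slice 6: Δl = 2.2/cos43.6° = 3.038 m; N'_6 = 55·cos43.6° − 4·3.038 = 27.7; c'Δl = 5.16; W sinα = 37.9
Σc'Δl = 22.7 kN/m; ΣN' = 395.7 kN/m; ΣW sinα = 173.4 kN/m
Resisting = 22.7 + 395.7·tan32.7° = 22.7 + 254.0 = 276.7 kN/m
FS = 276.7 / 173.4 = 1.596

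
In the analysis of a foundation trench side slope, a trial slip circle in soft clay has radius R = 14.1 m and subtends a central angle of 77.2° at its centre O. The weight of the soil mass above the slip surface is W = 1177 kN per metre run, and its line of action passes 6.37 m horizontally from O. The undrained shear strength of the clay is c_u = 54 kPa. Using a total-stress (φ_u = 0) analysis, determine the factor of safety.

FS = 1.93

Taking moments about the centre O, the resisting moment is provided by the undrained shear strength acting along the arc:
Arc length L_a = R·θ = 14.1·(77.2°·π/180) = 14.1·1.3474 = 19.00 m
M_R = c_u·L_a·R = 54·19.00·14.1 = 14465.3 kN·m/m
M_D = W·d = 1177·6.37 = 7497.5 kN·m/m
FS = M_R / M_D = 14465.3 / 7497.5 = 1.929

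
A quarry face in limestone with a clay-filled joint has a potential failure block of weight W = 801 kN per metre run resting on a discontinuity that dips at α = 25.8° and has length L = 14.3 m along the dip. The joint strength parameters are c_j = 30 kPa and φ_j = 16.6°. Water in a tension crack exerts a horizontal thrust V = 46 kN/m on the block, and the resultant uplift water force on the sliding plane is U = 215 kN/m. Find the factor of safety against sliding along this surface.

FS = 1.47

Resolving the block weight along and normal to the plane and applying the Mohr–Coulomb strength on the joint:
N' = W cosα − U − V sinα = 801·cos25.8° − 215 − 46·sin25.8° = 486.1 kN/m
Driving force T = W sinα + V cosα = 801·sin25.8° + 46·cos25.8° = 390.0 kN/m
Resisting force R = c_j·L + N'·tanφ_j = 30·14.3 + 486.1·tan16.6° = 429.0 + 144.9 = 573.9 kN/m
FS = R / T = 573.9 / 390.0 = 1.471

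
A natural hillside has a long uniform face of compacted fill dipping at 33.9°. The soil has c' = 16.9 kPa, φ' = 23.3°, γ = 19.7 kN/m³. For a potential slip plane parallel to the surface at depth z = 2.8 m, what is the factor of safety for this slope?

For an infinite slope with a slip plane parallel to the surface (no pore pressure): FS = [c' + γz cos²β tanφ'] / [γz sinβ cosβ].
γz = 19.7·2.8 = 55.16 kN/m²
Numerator = 16.9 + 55.16·cos²33.9°·tan23.3° = 16.9 + 55.16·0.6889·0.4307 = 33.266 kPa
Denominator = 55.16·sin33.9°·cos33.9° = 55.16·0.5577·0.8300 = 25.536 kPa
FS = 33.266 / 25.536 = 1.303

FS = 1.30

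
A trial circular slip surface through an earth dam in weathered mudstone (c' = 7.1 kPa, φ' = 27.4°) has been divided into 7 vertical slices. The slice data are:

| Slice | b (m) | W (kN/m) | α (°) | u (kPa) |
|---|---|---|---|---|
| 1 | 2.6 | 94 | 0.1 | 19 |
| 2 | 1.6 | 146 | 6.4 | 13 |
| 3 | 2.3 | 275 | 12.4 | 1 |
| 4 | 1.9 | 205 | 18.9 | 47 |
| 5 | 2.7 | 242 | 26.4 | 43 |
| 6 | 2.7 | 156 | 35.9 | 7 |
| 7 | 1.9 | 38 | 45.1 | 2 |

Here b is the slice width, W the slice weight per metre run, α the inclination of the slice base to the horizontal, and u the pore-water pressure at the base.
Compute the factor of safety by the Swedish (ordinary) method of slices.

Ordinary method of slices: FS = Σ[c'·Δl_i + (W_i cosα_i − u_i·Δl_i)·tanφ'] / Σ W_i sinα_i, with Δl_i = b_i / cosα_i.
Slice 1: Δl = 2.6/cos0.1° = 2.600 m; N'_1 = 94·cos0.1° − 19·2.600 = 44.6; c'Δl = 18.46; W sinα = 0.2
Slice 2: Δl = 1.6/cos6.4° = 1.610 m; N'_2 = 146·cos6.4° − 13·1.610 = 124.2; c'Δl = 11.43; W sinα = 16.3
Slice 3: Δl = 2.3/cos12.4° = 2.355 m; N'_3 = 275·cos12.4° − 1·2.355 = 266.2; c'Δl = 16.72; W sinα = 59.1
Slice 4: Δl = 1.9/cos18.9° = 2.008 m; N'_4 = 205·cos18.9° − 47·2.008 = 99.6; c'Δl = 14.26; W sinα = 66.4
Slice 5: Δl = 2.7/cos26.4° = 3.014 m; N'_5 = 242·cos26.4° − 43·3.014 = 87.1; c'Δl = 21.40; W sinα = 107.6
Slice 6: Δl = 2.7/cos35.9° = 3.333 m; N'_6 = 156·cos35.9° − 7·3.333 = 103.0; c'Δl = 23.67; W sinα = 91.5
Slice 7: Δl = 1.9/cos45.1° = 2.692 m; N'_7 = 38·cos45.1° − 2·2.692 = 21.4; c'Δl = 19.11; W sinα = 26.9
Σc'Δl = 125.0 kN/m; ΣN' = 746.2 kN/m; ΣW sinα = 367.9 kN/m
Resisting = 125.0 + 746.2·tan27.4° = 125.0 + 386.8 = 511.8 kN/m
FS = 511.8 / 367.9 = 1.391

FS = 1.39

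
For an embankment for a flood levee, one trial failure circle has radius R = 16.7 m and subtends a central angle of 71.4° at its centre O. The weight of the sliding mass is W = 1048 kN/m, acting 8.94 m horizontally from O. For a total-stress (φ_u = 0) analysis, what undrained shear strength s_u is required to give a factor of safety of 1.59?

s_u = 42.9 kPa

FS = s_u·L_a·R / (W·d), so s_u = FS·W·d / (L_a·R).
Arc length L_a = R·θ = 16.7·(71.4°·π/180) = 16.7·1.2462 = 20.81 m
s_u = 1.59·1048·8.94 / (20.81·16.7) = 14896.9 / 347.54 = 42.86 kPa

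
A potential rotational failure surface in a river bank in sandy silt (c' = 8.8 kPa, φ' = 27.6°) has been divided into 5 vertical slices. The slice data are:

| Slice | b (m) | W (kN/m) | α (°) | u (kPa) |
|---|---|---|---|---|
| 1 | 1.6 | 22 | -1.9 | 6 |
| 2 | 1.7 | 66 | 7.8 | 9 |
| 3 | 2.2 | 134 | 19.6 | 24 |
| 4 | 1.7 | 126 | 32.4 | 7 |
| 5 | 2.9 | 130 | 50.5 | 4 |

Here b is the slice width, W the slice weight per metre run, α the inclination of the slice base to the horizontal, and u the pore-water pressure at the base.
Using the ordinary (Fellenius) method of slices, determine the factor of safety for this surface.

FS = 1.17

Ordinary method of slices: FS = Σ[c'·Δl_i + (W_i cosα_i − u_i·Δl_i)·tanφ'] / Σ W_i sinα_i, with Δl_i = b_i / cosα_i.
Slice 1: Δl = 1.6/cos(-1.9°) = 1.601 m; N'_1 = 22·cos(-1.9°) − 6·1.601 = 12.4; c'Δl = 14.09; W sinα = -0.7
Slice 2: Δl = 1.7/cos7.8° = 1.716 m; N'_2 = 66·cos7.8° − 9·1.716 = 49.9; c'Δl = 15.10; W sinα = 9.0
Slice 3: Δl = 2.2/cos19.6° = 2.335 m; N'_3 = 134·cos19.6° − 24·2.335 = 70.2; c'Δl = 20.55; W sinα = 45.0
Slice 4: Δl = 1.7/cos32.4° = 2.013 m; N'_4 = 126·cos32.4° − 7·2.013 = 92.3; c'Δl = 17.72; W sinα = 67.5
Slice 5: Δl = 2.9/cos50.5° = 4.559 m; N'_5 = 130·cos50.5° − 4·4.559 = 64.5; c'Δl = 40.12; W sinα = 100.3
Σc'Δl = 107.6 kN/m; ΣN' = 289.3 kN/m; ΣW sinα = 221.0 kN/m
Resisting = 107.6 + 289.3·tan27.6° = 107.6 + 151.2 = 258.8 kN/m
FS = 258.8 / 221.0 = 1.171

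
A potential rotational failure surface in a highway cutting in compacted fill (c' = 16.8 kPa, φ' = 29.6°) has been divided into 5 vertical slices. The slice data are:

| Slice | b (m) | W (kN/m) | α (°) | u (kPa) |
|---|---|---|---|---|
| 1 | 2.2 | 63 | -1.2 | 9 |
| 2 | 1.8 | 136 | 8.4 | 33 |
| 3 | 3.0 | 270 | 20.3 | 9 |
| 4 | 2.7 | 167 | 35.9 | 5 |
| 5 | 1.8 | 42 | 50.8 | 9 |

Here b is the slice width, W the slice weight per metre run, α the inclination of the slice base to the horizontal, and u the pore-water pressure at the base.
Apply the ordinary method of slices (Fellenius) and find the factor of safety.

FS = 2.01

Ordinary method of slices: FS = Σ[c'·Δl_i + (W_i cosα_i − u_i·Δl_i)·tanφ'] / Σ W_i sinα_i, with Δl_i = b_i / cosα_i.
Slice 1: Δl = 2.2/cos(-1.2°) = 2.200 m; N'_1 = 63·cos(-1.2°) − 9·2.200 = 43.2; c'Δl = 36.97; W sinα = -1.3
Slice 2: Δl = 1.8/cos8.4° = 1.820 m; N'_2 = 136·cos8.4° − 33·1.820 = 74.5; c'Δl = 30.57; W sinα = 19.9
Slice 3: Δl = 3.0/cos20.3° = 3.199 m; N'_3 = 270·cos20.3° − 9·3.199 = 224.4; c'Δl = 53.74; W sinα = 93.7
Slice 4: Δl = 2.7/cos35.9° = 3.333 m; N'_4 = 167·cos35.9° − 5·3.333 = 118.6; c'Δl = 56.00; W sinα = 97.9
Slice 5: Δl = 1.8/cos50.8° = 2.848 m; N'_5 = 42·cos50.8° − 9·2.848 = 0.9; c'Δl = 47.85; W sinα = 32.5
Σc'Δl = 225.1 kN/m; ΣN' = 461.6 kN/m; ΣW sinα = 242.7 kN/m
Resisting = 225.1 + 461.6·tan29.6° = 225.1 + 262.3 = 487.4 kN/m
FS = 487.4 / 242.7 = 2.008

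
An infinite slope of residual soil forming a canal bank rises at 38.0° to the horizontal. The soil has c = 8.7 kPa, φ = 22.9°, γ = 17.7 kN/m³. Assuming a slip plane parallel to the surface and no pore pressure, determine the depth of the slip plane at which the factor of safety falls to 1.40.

Setting FS = 1.40 in FS = [c + γz cos²β tanφ] / [γz sinβ cosβ] and solving for z:
z = c / [γ cosβ (FS·sinβ − cosβ·tanφ)]
  = 8.7 / [17.7·cos38.0°·(1.40·sin38.0° − cos38.0°·tan22.9°)]
  = 8.7 / [17.7·0.7880·(1.40·0.6157 − 0.7880·0.4224)]
  = 8.7 / 7.3792 = 1.179 m

z = 1.18 m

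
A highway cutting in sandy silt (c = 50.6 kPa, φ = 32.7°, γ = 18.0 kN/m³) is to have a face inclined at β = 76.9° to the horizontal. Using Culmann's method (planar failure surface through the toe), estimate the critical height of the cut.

H_c = 32.56 m

Culmann's analysis gives the critical failure plane at α_cr = (β + φ)/2 = (76.9 + 32.7)/2 = 54.8°, and the critical height
H_c = (4c/γ) · sinβ cosφ / [1 − cos(β − φ)]
    = (4·50.6/18.0) · sin76.9°·cos32.7° / [1 − cos(44.2°)]
    = 11.244 · 0.9740·0.8415 / [1 − 0.7169]
    = 11.244 · 0.8196 / 0.2831
    = 32.56 m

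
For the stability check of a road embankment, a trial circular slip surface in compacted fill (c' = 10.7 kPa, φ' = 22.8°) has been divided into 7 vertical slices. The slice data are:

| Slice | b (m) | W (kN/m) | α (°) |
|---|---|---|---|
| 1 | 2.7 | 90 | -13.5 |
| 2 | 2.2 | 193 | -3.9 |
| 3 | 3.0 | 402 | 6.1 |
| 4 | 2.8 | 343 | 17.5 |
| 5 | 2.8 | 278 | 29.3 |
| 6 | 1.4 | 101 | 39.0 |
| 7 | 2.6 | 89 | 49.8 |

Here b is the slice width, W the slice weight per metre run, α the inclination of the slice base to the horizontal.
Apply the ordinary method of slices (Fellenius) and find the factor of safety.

Ordinary method of slices: FS = Σ[c'·Δl_i + (W_i cosα_i)·tanφ'] / Σ W_i sinα_i, with Δl_i = b_i / cosα_i.
Slice 1: Δl = 2.7/cos(-13.5°) = 2.777 m; N'_1 = 90·cos(-13.5°) = 87.5; c'Δl = 29.71; W sinα = -21.0
Slice 2: Δl = 2.2/cos(-3.9°) = 2.205 m; N'_2 = 193·cos(-3.9°) = 192.6; c'Δl = 23.59; W sinα = -13.1
Slice 3: Δl = 3.0/cos6.1° = 3.017 m; N'_3 = 402·cos6.1° = 399.7; c'Δl = 32.28; W sinα = 42.7
Slice 4: Δl = 2.8/cos17.5° = 2.936 m; N'_4 = 343·cos17.5° = 327.1; c'Δl = 31.41; W sinα = 103.1
Slice 5: Δl = 2.8/cos29.3° = 3.211 m; N'_5 = 278·cos29.3° = 242.4; c'Δl = 34.36; W sinα = 136.0
Slice 6: Δl = 1.4/cos39.0° = 1.801 m; N'_6 = 101·cos39.0° = 78.5; c'Δl = 19.28; W sinα = 63.6
Slice 7: Δl = 2.6/cos49.8° = 4.028 m; N'_7 = 89·cos49.8° = 57.4; c'Δl = 43.10; W sinα = 68.0
Σc'Δl = 213.7 kN/m; ΣN' = 1385.3 kN/m; ΣW sinα = 379.3 kN/m
Resisting = 213.7 + 1385.3·tan22.8° = 213.7 + 582.3 = 796.1 kN/m
FS = 796.1 / 379.3 = 2.099

FS = 2.10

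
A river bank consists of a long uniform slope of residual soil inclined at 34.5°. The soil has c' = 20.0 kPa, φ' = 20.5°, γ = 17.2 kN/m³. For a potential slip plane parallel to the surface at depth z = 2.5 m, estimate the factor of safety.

FS = 1.54

For an infinite slope with a slip plane parallel to the surface (no pore pressure): FS = [c' + γz cos²β tanφ'] / [γz sinβ cosβ].
γz = 17.2·2.5 = 43.00 kN/m²
Numerator = 20.0 + 43.00·cos²34.5°·tan20.5° = 20.0 + 43.00·0.6792·0.3739 = 30.919 kPa
Denominator = 43.00·sin34.5°·cos34.5° = 43.00·0.5664·0.8241 = 20.072 kPa
FS = 30.919 / 20.072 = 1.540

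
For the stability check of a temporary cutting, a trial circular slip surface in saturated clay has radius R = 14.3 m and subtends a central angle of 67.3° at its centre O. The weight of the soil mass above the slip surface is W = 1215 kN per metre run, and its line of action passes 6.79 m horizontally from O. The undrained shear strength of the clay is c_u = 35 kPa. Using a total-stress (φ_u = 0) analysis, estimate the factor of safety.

Taking moments about the centre O, the resisting moment is provided by the undrained shear strength acting along the arc:
Arc length L_a = R·θ = 14.3·(67.3°·π/180) = 14.3·1.1746 = 16.80 m
M_R = c_u·L_a·R = 35·16.80·14.3 = 8406.8 kN·m/m
M_D = W·d = 1215·6.79 = 8249.9 kN·m/m
FS = M_R / M_D = 8406.8 / 8249.9 = 1.019

FS = 1.02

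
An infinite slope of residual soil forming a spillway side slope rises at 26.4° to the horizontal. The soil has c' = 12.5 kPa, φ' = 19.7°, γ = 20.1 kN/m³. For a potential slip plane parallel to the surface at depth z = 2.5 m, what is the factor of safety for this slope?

FS = 1.35

For an infinite slope with a slip plane parallel to the surface (no pore pressure): FS = [c' + γz cos²β tanφ'] / [γz sinβ cosβ].
γz = 20.1·2.5 = 50.25 kN/m²
Numerator = 12.5 + 50.25·cos²26.4°·tan19.7° = 12.5 + 50.25·0.8023·0.3581 = 26.935 kPa
Denominator = 50.25·sin26.4°·cos26.4° = 50.25·0.4446·0.8957 = 20.013 kPa
FS = 26.935 / 20.013 = 1.346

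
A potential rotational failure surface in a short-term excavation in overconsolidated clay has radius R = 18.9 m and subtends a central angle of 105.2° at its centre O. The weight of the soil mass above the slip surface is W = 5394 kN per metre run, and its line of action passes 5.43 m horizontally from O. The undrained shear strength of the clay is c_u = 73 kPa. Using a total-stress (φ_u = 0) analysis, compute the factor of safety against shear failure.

Taking moments about the centre O, the resisting moment is provided by the undrained shear strength acting along the arc:
Arc length L_a = R·θ = 18.9·(105.2°·π/180) = 18.9·1.8361 = 34.70 m
M_R = c_u·L_a·R = 73·34.70·18.9 = 47878.4 kN·m/m
M_D = W·d = 5394·5.43 = 29289.4 kN·m/m
FS = M_R / M_D = 47878.4 / 29289.4 = 1.635

FS = 1.63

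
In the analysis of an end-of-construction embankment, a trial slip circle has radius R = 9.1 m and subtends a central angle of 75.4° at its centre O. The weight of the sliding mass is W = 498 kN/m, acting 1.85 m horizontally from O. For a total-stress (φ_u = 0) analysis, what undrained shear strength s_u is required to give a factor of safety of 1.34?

FS = s_u·L_a·R / (W·d), so s_u = FS·W·d / (L_a·R).
Arc length L_a = R·θ = 9.1·(75.4°·π/180) = 9.1·1.3160 = 11.98 m
s_u = 1.34·498·1.85 / (11.98·9.1) = 1234.5 / 108.98 = 11.33 kPa

s_u = 11.3 kPa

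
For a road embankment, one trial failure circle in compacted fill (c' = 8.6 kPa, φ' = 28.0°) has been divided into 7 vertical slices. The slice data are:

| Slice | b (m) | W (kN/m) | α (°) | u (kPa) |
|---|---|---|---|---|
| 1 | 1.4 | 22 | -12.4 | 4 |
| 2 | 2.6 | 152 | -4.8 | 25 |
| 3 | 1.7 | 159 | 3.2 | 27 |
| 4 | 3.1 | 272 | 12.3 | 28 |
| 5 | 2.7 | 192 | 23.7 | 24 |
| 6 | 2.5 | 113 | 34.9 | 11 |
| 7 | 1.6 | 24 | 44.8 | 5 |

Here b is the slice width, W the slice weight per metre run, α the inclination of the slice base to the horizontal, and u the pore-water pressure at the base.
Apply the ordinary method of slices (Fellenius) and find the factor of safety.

FS = 2.14

Ordinary method of slices: FS = Σ[c'·Δl_i + (W_i cosα_i − u_i·Δl_i)·tanφ'] / Σ W_i sinα_i, with Δl_i = b_i / cosα_i.
Slice 1: Δl = 1.4/cos(-12.4°) = 1.433 m; N'_1 = 22·cos(-12.4°) − 4·1.433 = 15.8; c'Δl = 12.33; W sinα = -4.7
Slice 2: Δl = 2.6/cos(-4.8°) = 2.609 m; N'_2 = 152·cos(-4.8°) − 25·2.609 = 86.2; c'Δl = 22.44; W sinα = -12.7
Slice 3: Δl = 1.7/cos3.2° = 1.703 m; N'_3 = 159·cos3.2° − 27·1.703 = 112.8; c'Δl = 14.64; W sinα = 8.9
Slice 4: Δl = 3.1/cos12.3° = 3.173 m; N'_4 = 272·cos12.3° − 28·3.173 = 176.9; c'Δl = 27.29; W sinα = 57.9
Slice 5: Δl = 2.7/cos23.7° = 2.949 m; N'_5 = 192·cos23.7° − 24·2.949 = 105.0; c'Δl = 25.36; W sinα = 77.2
Slice 6: Δl = 2.5/cos34.9° = 3.048 m; N'_6 = 113·cos34.9° − 11·3.048 = 59.1; c'Δl = 26.21; W sinα = 64.7
Slice 7: Δl = 1.6/cos44.8° = 2.255 m; N'_7 = 24·cos44.8° − 5·2.255 = 5.8; c'Δl = 19.39; W sinα = 16.9
Σc'Δl = 147.7 kN/m; ΣN' = 561.6 kN/m; ΣW sinα = 208.1 kN/m
Resisting = 147.7 + 561.6·tan28.0° = 147.7 + 298.6 = 446.3 kN/m
FS = 446.3 / 208.1 = 2.144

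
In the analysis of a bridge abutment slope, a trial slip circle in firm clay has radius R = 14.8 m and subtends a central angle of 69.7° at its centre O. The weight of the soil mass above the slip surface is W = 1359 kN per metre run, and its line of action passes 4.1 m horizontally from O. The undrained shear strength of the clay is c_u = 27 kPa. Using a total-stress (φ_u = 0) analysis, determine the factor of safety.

FS = 1.29

Taking moments about the centre O, the resisting moment is provided by the undrained shear strength acting along the arc:
Arc length L_a = R·θ = 14.8·(69.7°·π/180) = 14.8·1.2165 = 18.00 m
M_R = c_u·L_a·R = 27·18.00·14.8 = 7194.4 kN·m/m
M_D = W·d = 1359·4.1 = 5571.9 kN·m/m
FS = M_R / M_D = 7194.4 / 5571.9 = 1.291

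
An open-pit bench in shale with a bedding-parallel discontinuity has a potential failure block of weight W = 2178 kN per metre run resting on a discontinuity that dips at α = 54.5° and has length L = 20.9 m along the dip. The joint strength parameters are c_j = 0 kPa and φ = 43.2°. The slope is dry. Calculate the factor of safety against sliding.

FS = 0.67

Resolving the block weight along and normal to the plane and applying the Mohr–Coulomb strength on the joint:
N' = W cosα = 2178·cos54.5° = 1264.8 kN/m
Driving force T = W sinα = 2178·sin54.5° = 1773.1 kN/m
Resisting force R = c_j·L + N'·tanφ = 0·20.9 + 1264.8·tan43.2° = 0.0 + 1187.7 = 1187.7 kN/m
FS = R / T = 1187.7 / 1773.1 = 0.670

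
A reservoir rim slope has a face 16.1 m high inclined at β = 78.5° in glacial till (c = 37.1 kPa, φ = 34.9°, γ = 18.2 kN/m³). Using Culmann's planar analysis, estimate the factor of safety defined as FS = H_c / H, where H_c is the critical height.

H_c = (4c/γ) · sinβ cosφ / [1 − cos(β − φ)]
    = (4·37.1/18.2) · sin78.5°·cos34.9° / [1 − cos43.6°]
    = 8.154 · 0.8037 / 0.2758 = 23.76 m
FS = H_c / H = 23.76 / 16.1 = 1.476

FS = 1.48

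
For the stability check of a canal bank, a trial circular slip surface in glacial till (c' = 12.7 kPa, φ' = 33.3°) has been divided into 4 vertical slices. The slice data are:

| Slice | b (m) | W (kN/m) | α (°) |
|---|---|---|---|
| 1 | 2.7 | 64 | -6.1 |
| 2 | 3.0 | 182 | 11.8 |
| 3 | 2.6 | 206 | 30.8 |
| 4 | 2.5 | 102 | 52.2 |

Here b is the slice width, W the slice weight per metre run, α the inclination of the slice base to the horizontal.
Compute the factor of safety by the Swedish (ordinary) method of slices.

FS = 2.22

Ordinary method of slices: FS = Σ[c'·Δl_i + (W_i cosα_i)·tanφ'] / Σ W_i sinα_i, with Δl_i = b_i / cosα_i.
Slice 1: Δl = 2.7/cos(-6.1°) = 2.715 m; N'_1 = 64·cos(-6.1°) = 63.6; c'Δl = 34.49; W sinα = -6.8
Slice 2: Δl = 3.0/cos11.8° = 3.065 m; N'_2 = 182·cos11.8° = 178.2; c'Δl = 38.92; W sinα = 37.2
Slice 3: Δl = 2.6/cos30.8° = 3.027 m; N'_3 = 206·cos30.8° = 176.9; c'Δl = 38.44; W sinα = 105.5
Slice 4: Δl = 2.5/cos52.2° = 4.079 m; N'_4 = 102·cos52.2° = 62.5; c'Δl = 51.80; W sinα = 80.6
Σc'Δl = 163.7 kN/m; ΣN' = 481.3 kN/m; ΣW sinα = 216.5 kN/m
Resisting = 163.7 + 481.3·tan33.3° = 163.7 + 316.1 = 479.8 kN/m
FS = 479.8 / 216.5 = 2.216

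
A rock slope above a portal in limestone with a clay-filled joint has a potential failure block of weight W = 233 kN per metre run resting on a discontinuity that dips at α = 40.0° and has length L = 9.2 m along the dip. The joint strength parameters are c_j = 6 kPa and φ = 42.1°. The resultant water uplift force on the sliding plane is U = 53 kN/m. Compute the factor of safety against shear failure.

FS = 1.13

Resolving the block weight along and normal to the plane and applying the Mohr–Coulomb strength on the joint:
N' = W cosα − U = 233·cos40.0° − 53 = 125.5 kN/m
Driving force T = W sinα = 233·sin40.0° = 149.8 kN/m
Resisting force R = c_j·L + N'·tanφ = 6·9.2 + 125.5·tan42.1° = 55.2 + 113.4 = 168.6 kN/m
FS = R / T = 168.6 / 149.8 = 1.126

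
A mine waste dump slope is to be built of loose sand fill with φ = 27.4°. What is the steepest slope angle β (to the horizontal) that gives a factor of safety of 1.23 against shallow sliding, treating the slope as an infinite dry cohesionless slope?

β = 22.9°

For an infinite dry cohesionless slope FS = tanφ/tanβ, so tanβ = tanφ / FS.
tanβ = tan27.4° / 1.23 = 0.5184 / 1.23 = 0.4214
β = arctan(0.4214) = 22.85°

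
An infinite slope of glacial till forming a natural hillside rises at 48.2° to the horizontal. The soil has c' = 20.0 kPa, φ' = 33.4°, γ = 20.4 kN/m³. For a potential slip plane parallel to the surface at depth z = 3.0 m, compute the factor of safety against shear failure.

FS = 1.25

For an infinite slope with a slip plane parallel to the surface (no pore pressure): FS = [c' + γz cos²β tanφ'] / [γz sinβ cosβ].
γz = 20.4·3.0 = 61.20 kN/m²
Numerator = 20.0 + 61.20·cos²48.2°·tan33.4° = 20.0 + 61.20·0.4443·0.6594 = 37.928 kPa
Denominator = 61.20·sin48.2°·cos48.2° = 61.20·0.7455·0.6665 = 30.409 kPa
FS = 37.928 / 30.409 = 1.247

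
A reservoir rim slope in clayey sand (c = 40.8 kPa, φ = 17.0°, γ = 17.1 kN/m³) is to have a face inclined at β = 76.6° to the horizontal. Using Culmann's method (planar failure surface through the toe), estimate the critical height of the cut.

H_c = 17.97 m

Culmann's analysis gives the critical failure plane at α_cr = (β + φ)/2 = (76.6 + 17.0)/2 = 46.8°, and the critical height
H_c = (4c/γ) · sinβ cosφ / [1 − cos(β − φ)]
    = (4·40.8/17.1) · sin76.6°·cos17.0° / [1 − cos(59.6°)]
    = 9.544 · 0.9728·0.9563 / [1 − 0.5060]
    = 9.544 · 0.9303 / 0.4940
    = 17.97 m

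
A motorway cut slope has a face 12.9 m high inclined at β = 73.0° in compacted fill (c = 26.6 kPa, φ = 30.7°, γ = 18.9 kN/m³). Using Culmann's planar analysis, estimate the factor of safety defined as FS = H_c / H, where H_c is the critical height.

H_c = (4c/γ) · sinβ cosφ / [1 − cos(β − φ)]
    = (4·26.6/18.9) · sin73.0°·cos30.7° / [1 − cos42.3°]
    = 5.630 · 0.8223 / 0.2604 = 17.78 m
FS = H_c / H = 17.78 / 12.9 = 1.378

FS = 1.38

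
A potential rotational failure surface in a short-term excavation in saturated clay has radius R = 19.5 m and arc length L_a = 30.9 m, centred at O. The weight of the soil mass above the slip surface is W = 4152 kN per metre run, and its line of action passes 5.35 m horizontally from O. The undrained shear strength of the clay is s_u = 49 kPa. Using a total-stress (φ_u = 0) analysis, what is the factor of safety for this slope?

Taking moments about the centre O, the resisting moment is provided by the undrained shear strength acting along the arc:
M_R = s_u·L_a·R = 49·30.90·19.5 = 29524.9 kN·m/m
M_D = W·d = 4152·5.35 = 22213.2 kN·m/m
FS = M_R / M_D = 29524.9 / 22213.2 = 1.329

FS = 1.33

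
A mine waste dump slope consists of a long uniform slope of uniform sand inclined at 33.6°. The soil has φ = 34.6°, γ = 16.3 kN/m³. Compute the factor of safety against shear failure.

For a dry cohesionless infinite slope the factor of safety is FS = tanφ / tanβ.
FS = tan34.6° / tan33.6° = 0.6899 / 0.6644 = 1.038

FS = 1.04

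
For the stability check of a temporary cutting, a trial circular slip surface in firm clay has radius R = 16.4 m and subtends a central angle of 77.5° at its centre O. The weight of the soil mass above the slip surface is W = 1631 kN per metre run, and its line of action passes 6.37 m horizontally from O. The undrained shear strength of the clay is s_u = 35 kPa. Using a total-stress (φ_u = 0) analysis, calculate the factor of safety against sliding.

Taking moments about the centre O, the resisting moment is provided by the undrained shear strength acting along the arc:
Arc length L_a = R·θ = 16.4·(77.5°·π/180) = 16.4·1.3526 = 22.18 m
M_R = s_u·L_a·R = 35·22.18·16.4 = 12733.1 kN·m/m
M_D = W·d = 1631·6.37 = 10389.5 kN·m/m
FS = M_R / M_D = 12733.1 / 10389.5 = 1.226

FS = 1.23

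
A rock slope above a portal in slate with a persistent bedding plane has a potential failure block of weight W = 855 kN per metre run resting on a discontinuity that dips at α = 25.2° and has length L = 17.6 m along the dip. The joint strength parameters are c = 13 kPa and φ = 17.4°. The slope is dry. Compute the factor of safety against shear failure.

Resolving the block weight along and normal to the plane and applying the Mohr–Coulomb strength on the joint:
N' = W cosα = 855·cos25.2° = 773.6 kN/m
Driving force T = W sinα = 855·sin25.2° = 364.0 kN/m
Resisting force R = c·L + N'·tanφ = 13·17.6 + 773.6·tan17.4° = 228.8 + 242.4 = 471.2 kN/m
FS = R / T = 471.2 / 364.0 = 1.294

FS = 1.29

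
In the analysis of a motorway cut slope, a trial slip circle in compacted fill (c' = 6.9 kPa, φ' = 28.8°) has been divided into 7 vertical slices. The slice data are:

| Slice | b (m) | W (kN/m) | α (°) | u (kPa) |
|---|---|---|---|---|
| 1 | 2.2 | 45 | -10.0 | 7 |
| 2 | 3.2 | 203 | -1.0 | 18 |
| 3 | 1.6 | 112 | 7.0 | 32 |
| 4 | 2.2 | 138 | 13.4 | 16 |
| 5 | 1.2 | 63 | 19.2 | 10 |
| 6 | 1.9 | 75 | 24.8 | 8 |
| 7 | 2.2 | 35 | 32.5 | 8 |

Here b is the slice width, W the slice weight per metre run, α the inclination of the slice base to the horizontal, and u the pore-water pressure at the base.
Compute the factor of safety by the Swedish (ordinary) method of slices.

FS = 3.29

Ordinary method of slices: FS = Σ[c'·Δl_i + (W_i cosα_i − u_i·Δl_i)·tanφ'] / Σ W_i sinα_i, with Δl_i = b_i / cosα_i.
Slice 1: Δl = 2.2/cos(-10.0°) = 2.234 m; N'_1 = 45·cos(-10.0°) − 7·2.234 = 28.7; c'Δl = 15.41; W sinα = -7.8
Slice 2: Δl = 3.2/cos(-1.0°) = 3.200 m; N'_2 = 203·cos(-1.0°) − 18·3.200 = 145.4; c'Δl = 22.08; W sinα = -3.5
Slice 3: Δl = 1.6/cos7.0° = 1.612 m; N'_3 = 112·cos7.0° − 32·1.612 = 59.6; c'Δl = 11.12; W sinα = 13.6
Slice 4: Δl = 2.2/cos13.4° = 2.262 m; N'_4 = 138·cos13.4° − 16·2.262 = 98.1; c'Δl = 15.60; W sinα = 32.0
Slice 5: Δl = 1.2/cos19.2° = 1.271 m; N'_5 = 63·cos19.2° − 10·1.271 = 46.8; c'Δl = 8.77; W sinα = 20.7
Slice 6: Δl = 1.9/cos24.8° = 2.093 m; N'_6 = 75·cos24.8° − 8·2.093 = 51.3; c'Δl = 14.44; W sinα = 31.5
Slice 7: Δl = 2.2/cos32.5° = 2.609 m; N'_7 = 35·cos32.5° − 8·2.609 = 8.7; c'Δl = 18.00; W sinα = 18.8
Σc'Δl = 105.4 kN/m; ΣN' = 438.5 kN/m; ΣW sinα = 105.3 kN/m
Resisting = 105.4 + 438.5·tan28.8° = 105.4 + 241.0 = 346.5 kN/m
FS = 346.5 / 105.3 = 3.292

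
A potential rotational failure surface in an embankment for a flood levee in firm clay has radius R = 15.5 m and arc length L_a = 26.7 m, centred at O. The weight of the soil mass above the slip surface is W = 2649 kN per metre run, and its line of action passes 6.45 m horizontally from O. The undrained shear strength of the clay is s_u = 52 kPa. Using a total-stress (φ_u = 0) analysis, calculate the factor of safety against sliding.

Taking moments about the centre O, the resisting moment is provided by the undrained shear strength acting along the arc:
M_R = s_u·L_a·R = 52·26.70·15.5 = 21520.2 kN·m/m
M_D = W·d = 2649·6.45 = 17086.0 kN·m/m
FS = M_R / M_D = 21520.2 / 17086.0 = 1.260

FS = 1.26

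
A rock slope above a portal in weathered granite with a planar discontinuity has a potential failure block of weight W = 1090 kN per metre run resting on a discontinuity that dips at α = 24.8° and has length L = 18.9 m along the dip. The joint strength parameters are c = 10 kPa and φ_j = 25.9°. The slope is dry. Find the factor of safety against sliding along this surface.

FS = 1.46

Resolving the block weight along and normal to the plane and applying the Mohr–Coulomb strength on the joint:
N' = W cosα = 1090·cos24.8° = 989.5 kN/m
Driving force T = W sinα = 1090·sin24.8° = 457.2 kN/m
Resisting force R = c·L + N'·tanφ_j = 10·18.9 + 989.5·tan25.9° = 189.0 + 480.5 = 669.5 kN/m
FS = R / T = 669.5 / 457.2 = 1.464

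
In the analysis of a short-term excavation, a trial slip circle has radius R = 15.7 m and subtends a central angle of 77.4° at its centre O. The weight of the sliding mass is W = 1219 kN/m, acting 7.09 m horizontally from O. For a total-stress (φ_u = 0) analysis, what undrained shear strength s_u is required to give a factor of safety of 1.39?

FS = s_u·L_a·R / (W·d), so s_u = FS·W·d / (L_a·R).
Arc length L_a = R·θ = 15.7·(77.4°·π/180) = 15.7·1.3509 = 21.21 m
s_u = 1.39·1219·7.09 / (21.21·15.7) = 12013.4 / 332.98 = 36.08 kPa

s_u = 36.1 kPa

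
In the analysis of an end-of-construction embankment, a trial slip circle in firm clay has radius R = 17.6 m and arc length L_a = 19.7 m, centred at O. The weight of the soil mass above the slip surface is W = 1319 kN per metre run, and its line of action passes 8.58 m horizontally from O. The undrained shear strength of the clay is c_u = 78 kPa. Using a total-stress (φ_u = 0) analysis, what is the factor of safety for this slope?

FS = 2.39

Taking moments about the centre O, the resisting moment is provided by the undrained shear strength acting along the arc:
M_R = c_u·L_a·R = 78·19.70·17.6 = 27044.2 kN·m/m
M_D = W·d = 1319·8.58 = 11317.0 kN·m/m
FS = M_R / M_D = 27044.2 / 11317.0 = 2.390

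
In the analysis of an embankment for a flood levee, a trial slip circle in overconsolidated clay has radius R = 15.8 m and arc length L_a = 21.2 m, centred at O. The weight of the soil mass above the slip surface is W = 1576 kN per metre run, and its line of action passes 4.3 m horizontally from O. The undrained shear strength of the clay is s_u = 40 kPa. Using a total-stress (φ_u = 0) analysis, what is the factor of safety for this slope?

Taking moments about the centre O, the resisting moment is provided by the undrained shear strength acting along the arc:
M_R = s_u·L_a·R = 40·21.20·15.8 = 13398.4 kN·m/m
M_D = W·d = 1576·4.3 = 6776.8 kN·m/m
FS = M_R / M_D = 13398.4 / 6776.8 = 1.977

FS = 1.98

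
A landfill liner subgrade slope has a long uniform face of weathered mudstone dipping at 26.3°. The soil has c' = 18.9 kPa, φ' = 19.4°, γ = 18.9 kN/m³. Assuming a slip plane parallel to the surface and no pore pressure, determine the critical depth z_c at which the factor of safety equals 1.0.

z_c = 8.76 m

Setting FS = 1.00 in FS = [c' + γz cos²β tanφ'] / [γz sinβ cosβ] and solving for z:
z = c' / [γ cosβ (FS·sinβ − cosβ·tanφ')]
  = 18.9 / [18.9·cos26.3°·(1.00·sin26.3° − cos26.3°·tan19.4°)]
  = 18.9 / [18.9·0.8965·(1.00·0.4431 − 0.8965·0.3522)]
  = 18.9 / 2.1581 = 8.758 m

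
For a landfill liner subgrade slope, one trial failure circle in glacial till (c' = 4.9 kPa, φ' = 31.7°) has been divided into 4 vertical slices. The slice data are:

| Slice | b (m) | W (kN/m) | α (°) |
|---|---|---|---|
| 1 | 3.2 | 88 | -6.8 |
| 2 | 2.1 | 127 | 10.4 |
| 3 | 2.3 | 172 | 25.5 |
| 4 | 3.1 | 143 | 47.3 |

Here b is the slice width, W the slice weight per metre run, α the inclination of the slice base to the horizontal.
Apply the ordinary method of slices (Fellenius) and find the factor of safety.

FS = 1.82

Ordinary method of slices: FS = Σ[c'·Δl_i + (W_i cosα_i)·tanφ'] / Σ W_i sinα_i, with Δl_i = b_i / cosα_i.
Slice 1: Δl = 3.2/cos(-6.8°) = 3.223 m; N'_1 = 88·cos(-6.8°) = 87.4; c'Δl = 15.79; W sinα = -10.4
Slice 2: Δl = 2.1/cos10.4° = 2.135 m; N'_2 = 127·cos10.4° = 124.9; c'Δl = 10.46; W sinα = 22.9
Slice 3: Δl = 2.3/cos25.5° = 2.548 m; N'_3 = 172·cos25.5° = 155.2; c'Δl = 12.49; W sinα = 74.0
Slice 4: Δl = 3.1/cos47.3° = 4.571 m; N'_4 = 143·cos47.3° = 97.0; c'Δl = 22.40; W sinα = 105.1
Σc'Δl = 61.1 kN/m; ΣN' = 464.5 kN/m; ΣW sinα = 191.6 kN/m
Resisting = 61.1 + 464.5·tan31.7° = 61.1 + 286.9 = 348.0 kN/m
FS = 348.0 / 191.6 = 1.816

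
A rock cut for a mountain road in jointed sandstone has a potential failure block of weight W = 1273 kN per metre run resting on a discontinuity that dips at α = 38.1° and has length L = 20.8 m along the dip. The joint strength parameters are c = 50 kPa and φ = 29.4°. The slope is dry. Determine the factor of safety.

FS = 2.04

Resolving the block weight along and normal to the plane and applying the Mohr–Coulomb strength on the joint:
N' = W cosα = 1273·cos38.1° = 1001.8 kN/m
Driving force T = W sinα = 1273·sin38.1° = 785.5 kN/m
Resisting force R = c·L + N'·tanφ = 50·20.8 + 1001.8·tan29.4° = 1040.0 + 564.5 = 1604.5 kN/m
FS = R / T = 1604.5 / 785.5 = 2.043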